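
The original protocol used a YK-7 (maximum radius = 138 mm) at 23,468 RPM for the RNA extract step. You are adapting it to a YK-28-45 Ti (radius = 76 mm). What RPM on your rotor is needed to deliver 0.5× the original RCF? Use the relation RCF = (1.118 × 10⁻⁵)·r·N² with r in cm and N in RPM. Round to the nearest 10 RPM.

Original rotor: r = 138 mm = 13.8 cm
RCF_original = 1.118 × 10⁻⁵ × 13.8 × (23468)² = 1.118 × 10⁻⁵ × 13.8 × 550,747,024 ≈ 84,971.5 × g
Target RCF = 0.5 × 84,971.5 ≈ 42,485.8 × g
Your rotor: r = 76 mm = 7.6 cm
42,485.8 = 1.118 × 10⁻⁵ × 7.6 × N²
N² = 42,485.8 / (8.4968 × 10⁻⁵) = 500,021,184
N ≈ √500,021,184 ≈ 22,361.2

22360 RPM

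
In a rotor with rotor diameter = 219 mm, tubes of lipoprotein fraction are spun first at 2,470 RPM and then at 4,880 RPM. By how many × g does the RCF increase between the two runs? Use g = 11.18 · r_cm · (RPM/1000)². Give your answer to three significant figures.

r = 219 mm / 2 = 109.5 mm = 10.95 cm
RCF₁ = 11.18 × 10.95 × (2.47)² = 11.18 × 10.95 × 6.1009 ≈ 746.9 × g
RCF₂ = 11.18 × 10.95 × (4.88)² = 11.18 × 10.95 × 23.8144 ≈ 2,915.4 × g
Increase = 2,915.4 − 746.9 = 2,168.5

≈ 2170 × g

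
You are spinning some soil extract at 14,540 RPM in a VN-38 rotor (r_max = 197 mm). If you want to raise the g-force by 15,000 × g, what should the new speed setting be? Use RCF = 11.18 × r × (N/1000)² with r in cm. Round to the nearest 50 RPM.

≈ 16700 RPM

r = 197 mm = 19.7 cm
Current RCF = 11.18 × 19.7 × (14.54)² = 11.18 × 19.7 × 211.4116 ≈ 46,562.6 × g
Target RCF = 46,562.6 + 15,000 = 61,562.6 × g
(N/1000)² = 61,562.6 / 220.246 = 279.5174
N = 1000 × √279.5174 ≈ 16,718.8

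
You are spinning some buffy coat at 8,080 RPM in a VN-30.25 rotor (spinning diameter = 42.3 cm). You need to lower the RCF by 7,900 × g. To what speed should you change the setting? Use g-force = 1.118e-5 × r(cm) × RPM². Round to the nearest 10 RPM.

r = 42.3 / 2 = 21.15 cm
Current RCF = 1.118 × 10⁻⁵ × 21.15 × (8080)² = 1.118 × 10⁻⁵ × 21.15 × 65,286,400 ≈ 15,437.4 × g
Target RCF = 15,437.4 − 7,900 = 7,537.4 × g
N² = 7,537.4 / (23.6457 × 10⁻⁵) = 31,876,409
N ≈ √31,876,409 ≈ 5,645.9

≈ 5650 RPM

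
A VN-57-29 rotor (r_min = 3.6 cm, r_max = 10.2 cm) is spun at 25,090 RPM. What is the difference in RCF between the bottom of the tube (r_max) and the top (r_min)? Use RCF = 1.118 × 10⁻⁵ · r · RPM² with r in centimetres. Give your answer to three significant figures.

46500 × g

ΔRCF = 1.118 × 10⁻⁵ × (r_max − r_min) × N² = 1.118 × 10⁻⁵ × 6.6 × 629,508,100 ≈ 46,450.1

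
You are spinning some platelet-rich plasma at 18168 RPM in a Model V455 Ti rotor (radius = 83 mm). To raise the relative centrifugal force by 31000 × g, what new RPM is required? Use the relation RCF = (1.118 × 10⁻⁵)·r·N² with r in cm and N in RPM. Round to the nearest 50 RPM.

25750 RPM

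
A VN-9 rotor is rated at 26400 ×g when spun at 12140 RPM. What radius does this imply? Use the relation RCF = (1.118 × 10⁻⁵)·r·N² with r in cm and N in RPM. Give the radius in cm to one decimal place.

≈ 16.0 cm

RCF = 1.118 × 10⁻⁵ × r × N²
26400 = 1.118 × 10⁻⁵ × r × (12140)²
r = 26400 / (1.118 × 10⁻⁵ × 147,379,600) = 26400 / 1647.704 ≈ 16.022 cm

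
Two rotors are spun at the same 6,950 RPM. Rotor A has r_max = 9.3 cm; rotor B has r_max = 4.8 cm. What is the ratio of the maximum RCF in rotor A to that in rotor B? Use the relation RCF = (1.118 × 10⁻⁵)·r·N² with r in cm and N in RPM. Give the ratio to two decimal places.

1.94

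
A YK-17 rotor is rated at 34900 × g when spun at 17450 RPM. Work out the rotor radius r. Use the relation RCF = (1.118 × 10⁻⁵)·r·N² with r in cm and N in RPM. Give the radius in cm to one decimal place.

RCF = 1.118 × 10⁻⁵ × r × N²
34900 = 1.118 × 10⁻⁵ × r × (17450)²
r = 34900 / (1.118 × 10⁻⁵ × 304,502,500) = 34900 / 3404.338 ≈ 10.252 cm

10.3 cm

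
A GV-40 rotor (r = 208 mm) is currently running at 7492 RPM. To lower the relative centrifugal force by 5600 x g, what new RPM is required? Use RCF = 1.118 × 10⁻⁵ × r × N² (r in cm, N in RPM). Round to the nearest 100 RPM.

≈ 5700 RPM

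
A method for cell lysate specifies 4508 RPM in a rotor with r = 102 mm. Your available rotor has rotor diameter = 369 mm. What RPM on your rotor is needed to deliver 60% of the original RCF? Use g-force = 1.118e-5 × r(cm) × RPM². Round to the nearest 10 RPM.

Original rotor: r = 102 mm = 10.2 cm
RCF = 1.118 × 10⁻⁵ × r × N²
RCF_original = 1.118 × 10⁻⁵ × 10.2 × (4508)² = 1.118 × 10⁻⁵ × 10.2 × 20,322,064 ≈ 2,317.4 × g
Target RCF = 0.6 × 2,317.4 ≈ 1,390.4 × g
Your rotor: r = 369 mm / 2 = 184.5 mm = 18.45 cm
1,390.4 = 1.118 × 10⁻⁵ × 18.45 × N²
N² = 1,390.4 / (20.6271 × 10⁻⁵) = 6,740,647
N ≈ √6,740,647 ≈ 2,596.3

2600 RPM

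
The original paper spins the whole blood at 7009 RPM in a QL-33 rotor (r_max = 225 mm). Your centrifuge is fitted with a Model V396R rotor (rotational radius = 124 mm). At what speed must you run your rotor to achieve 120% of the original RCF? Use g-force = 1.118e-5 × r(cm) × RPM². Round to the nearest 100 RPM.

≈ 10300 RPM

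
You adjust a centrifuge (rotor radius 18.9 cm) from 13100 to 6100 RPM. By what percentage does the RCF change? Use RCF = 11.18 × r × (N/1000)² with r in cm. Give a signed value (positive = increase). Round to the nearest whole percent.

-78%

RCF ∝ N², so the ratio is (6100/13100)² = (0.465649)² = 0.2168.
Change = 0.2168 − 1 = -0.7832 → -78.3%.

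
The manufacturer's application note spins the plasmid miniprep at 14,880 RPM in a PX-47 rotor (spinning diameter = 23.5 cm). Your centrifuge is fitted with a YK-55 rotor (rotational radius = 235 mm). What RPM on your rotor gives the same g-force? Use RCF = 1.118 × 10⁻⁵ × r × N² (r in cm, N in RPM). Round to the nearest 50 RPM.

Original rotor: r = 23.5 / 2 = 11.75 cm
RCF = 1.118 × 10⁻⁵ × r × N²
RCF_original = 1.118 × 10⁻⁵ × 11.75 × (14880)² = 1.118 × 10⁻⁵ × 11.75 × 221,414,400 ≈ 29,086.1 × g
Your rotor: r = 235 mm = 23.5 cm
29,086.1 = 1.118 × 10⁻⁵ × 23.5 × N²
N² = 29,086.1 / (26.273 × 10⁻⁵) = 110,707,190
N ≈ √110,707,190 ≈ 10,521.7

10500 RPM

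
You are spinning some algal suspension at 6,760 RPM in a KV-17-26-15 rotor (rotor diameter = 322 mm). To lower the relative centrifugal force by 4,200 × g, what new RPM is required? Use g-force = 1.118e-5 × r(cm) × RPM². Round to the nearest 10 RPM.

r = 322 mm / 2 = 161 mm = 16.1 cm
Current RCF = 1.118 × 10⁻⁵ × 16.1 × (6760)² = 1.118 × 10⁻⁵ × 16.1 × 45,697,600 ≈ 8,225.5 × g
Target RCF = 8,225.5 − 4,200 = 4,025.5 × g
N² = 4,025.5 / (17.9998 × 10⁻⁵) = 22,364,137
N ≈ √22,364,137 ≈ 4,729.1

≈ 4730 RPM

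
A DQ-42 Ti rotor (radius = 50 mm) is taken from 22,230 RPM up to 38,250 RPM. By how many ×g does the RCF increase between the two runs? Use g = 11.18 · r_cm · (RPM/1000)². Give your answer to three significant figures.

≈ 54200 ×g

r = 50 mm = 5.0 cm
RCF₁ = 11.18 × 5 × (22.23)² = 11.18 × 5 × 494.1729 ≈ 27,624.3 × g
RCF₂ = 11.18 × 5 × (38.25)² = 11.18 × 5 × 1,463.0625 ≈ 81,785.2 × g
Increase = 81,785.2 − 27,624.3 = 54,160.9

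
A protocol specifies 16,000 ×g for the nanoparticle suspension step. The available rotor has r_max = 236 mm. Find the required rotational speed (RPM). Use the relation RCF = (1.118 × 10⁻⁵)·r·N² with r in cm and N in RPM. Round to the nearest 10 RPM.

N ≈ 7790 RPM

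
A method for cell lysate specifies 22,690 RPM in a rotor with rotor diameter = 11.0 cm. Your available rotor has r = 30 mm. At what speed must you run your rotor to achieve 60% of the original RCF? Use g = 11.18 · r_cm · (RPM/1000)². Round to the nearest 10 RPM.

Original rotor: r = 11.0 / 2 = 5.5 cm
RCF = 11.18 × r × (N/1000)²
RCF_original = 11.18 × 5.5 × (22.69)² = 11.18 × 5.5 × 514.8361 ≈ 31,657.3 × g
Target RCF = 0.6 × 31,657.3 ≈ 18,994.4 × g
Your rotor: r = 30 mm = 3.0 cm
18,994.4 = 11.18 × 3 × (N/1000)²
(N/1000)² = 18,994.4 / 33.54 = 566.3208
N = 1000 × √566.3208 ≈ 23,797.5

≈ 23800 RPM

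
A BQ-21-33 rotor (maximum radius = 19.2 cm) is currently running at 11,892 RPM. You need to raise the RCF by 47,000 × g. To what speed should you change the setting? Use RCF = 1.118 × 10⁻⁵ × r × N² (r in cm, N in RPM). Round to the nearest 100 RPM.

≈ 19000 RPM

Current RCF = 1.118 × 10⁻⁵ × 19.2 × (11892)² = 1.118 × 10⁻⁵ × 19.2 × 141,419,664 ≈ 30,356.6 × g
Target RCF = 30,356.6 + 47,000 = 77,356.6 × g
N² = 77,356.6 / (21.4656 × 10⁻⁵) = 360,374,739
N ≈ √360,374,739 ≈ 18,983.5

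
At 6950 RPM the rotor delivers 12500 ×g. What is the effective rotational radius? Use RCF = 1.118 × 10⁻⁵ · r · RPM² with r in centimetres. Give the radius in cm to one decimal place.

RCF = 1.118 × 10⁻⁵ × r × N²
12500 = 1.118 × 10⁻⁵ × r × (6950)²
r = 12500 / (1.118 × 10⁻⁵ × 48,302,500) = 12500 / 540.0219 ≈ 23.147 cm

23.1 cm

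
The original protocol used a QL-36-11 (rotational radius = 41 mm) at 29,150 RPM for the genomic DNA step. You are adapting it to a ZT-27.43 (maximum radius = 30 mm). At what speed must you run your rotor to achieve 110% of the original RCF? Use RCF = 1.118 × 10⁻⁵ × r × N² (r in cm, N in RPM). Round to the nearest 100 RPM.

Original rotor: r = 41 mm = 4.1 cm
RCF_original = 1.118 × 10⁻⁵ × 4.1 × (29150)² = 1.118 × 10⁻⁵ × 4.1 × 849,722,500 ≈ 38,949.6 × g
Target RCF = 1.1 × 38,949.6 ≈ 42,844.6 × g
Your rotor: r = 30 mm = 3.0 cm
42,844.6 = 1.118 × 10⁻⁵ × 3 × N²
N² = 42,844.6 / (3.354 × 10⁻⁵) = 1,277,418,008
N ≈ √1,277,418,008 ≈ 35,741.0

≈ 35700 RPM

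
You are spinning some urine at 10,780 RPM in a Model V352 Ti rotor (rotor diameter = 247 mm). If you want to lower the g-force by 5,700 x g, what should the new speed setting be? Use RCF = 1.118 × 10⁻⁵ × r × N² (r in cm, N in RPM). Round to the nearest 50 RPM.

N₂ ≈ 8650 RPM

r = 247 mm / 2 = 123.5 mm = 12.35 cm
Current RCF = 1.118 × 10⁻⁵ × 12.35 × (10780)² = 1.118 × 10⁻⁵ × 12.35 × 116,208,400 ≈ 16,045.2 × g
Target RCF = 16,045.2 − 5,700 = 10,345.2 × g
N² = 10,345.2 / (13.8073 × 10⁻⁵) = 74,925,583
N ≈ √74,925,583 ≈ 8,656.0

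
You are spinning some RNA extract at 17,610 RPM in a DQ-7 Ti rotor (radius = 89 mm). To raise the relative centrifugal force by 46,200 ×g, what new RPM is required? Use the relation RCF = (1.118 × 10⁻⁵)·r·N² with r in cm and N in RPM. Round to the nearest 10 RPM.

N₂ ≈ 27830 RPM

r = 89 mm = 8.9 cm
Current RCF = 1.118 × 10⁻⁵ × 8.9 × (17610)² = 1.118 × 10⁻⁵ × 8.9 × 310,112,100 ≈ 30,856.8 × g
Target RCF = 30,856.8 + 46,200 = 77,056.8 × g
N² = 77,056.8 / (9.9502 × 10⁻⁵) = 774,424,635
N ≈ √774,424,635 ≈ 27,828.5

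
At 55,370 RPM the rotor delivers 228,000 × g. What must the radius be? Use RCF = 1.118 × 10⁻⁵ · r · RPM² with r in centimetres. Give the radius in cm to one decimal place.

228000 = 1.118 × 10⁻⁵ × r × (55370)²
r = 228000 / (1.118 × 10⁻⁵ × 3,065,836,900) = 228000 / 34276.06 ≈ 6.652 cm

r ≈ 6.7 cm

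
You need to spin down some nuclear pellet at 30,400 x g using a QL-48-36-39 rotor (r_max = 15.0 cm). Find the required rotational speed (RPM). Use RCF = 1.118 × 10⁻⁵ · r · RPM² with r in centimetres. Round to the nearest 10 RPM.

N ≈ 13460 RPM

RCF = 1.118 × 10⁻⁵ × r × N²
30,400 = 1.118 × 10⁻⁵ × 15 × N²
N² = 30,400 / (16.77 × 10⁻⁵) = 181,276,088
N ≈ √181,276,088 ≈ 13,463.9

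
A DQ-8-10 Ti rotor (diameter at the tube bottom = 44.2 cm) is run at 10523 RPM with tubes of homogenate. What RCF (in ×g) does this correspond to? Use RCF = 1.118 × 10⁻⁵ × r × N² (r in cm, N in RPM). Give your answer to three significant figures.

r = 44.2 / 2 = 22.1 cm
RCF = 1.118 × 10⁻⁵ × r × N²
RCF = 1.118 × 10⁻⁵ × 22.1 × (10523)² = 1.118 × 10⁻⁵ × 22.1 × 110,733,529 ≈ 27,359.8 × g

27400 ×g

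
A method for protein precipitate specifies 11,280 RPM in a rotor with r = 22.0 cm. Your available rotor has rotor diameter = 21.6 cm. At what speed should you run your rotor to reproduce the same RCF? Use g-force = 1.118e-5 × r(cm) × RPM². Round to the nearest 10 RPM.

≈ 16100 RPM

RCF = 1.118 × 10⁻⁵ × r × N²
RCF_original = 1.118 × 10⁻⁵ × 22 × (11280)² = 1.118 × 10⁻⁵ × 22 × 127,238,400 ≈ 31,295.6 × g
Your rotor: r = 21.6 / 2 = 10.8 cm
31,295.6 = 1.118 × 10⁻⁵ × 10.8 × N²
N² = 31,295.6 / (12.0744 × 10⁻⁵) = 259,189,691
N ≈ √259,189,691 ≈ 16,099.4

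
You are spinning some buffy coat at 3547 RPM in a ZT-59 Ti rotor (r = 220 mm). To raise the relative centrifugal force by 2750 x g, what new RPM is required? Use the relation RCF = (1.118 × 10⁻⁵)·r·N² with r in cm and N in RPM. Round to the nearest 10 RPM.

≈ 4870 RPM

r = 220 mm = 22.0 cm
Current RCF = 1.118 × 10⁻⁵ × 22 × (3547)² = 1.118 × 10⁻⁵ × 22 × 12,581,209 ≈ 3,094.5 × g
Target RCF = 3,094.5 + 2,750 = 5,844.5 × g
N² = 5,844.5 / (24.596 × 10⁻⁵) = 23,761,994
N ≈ √23,761,994 ≈ 4,874.6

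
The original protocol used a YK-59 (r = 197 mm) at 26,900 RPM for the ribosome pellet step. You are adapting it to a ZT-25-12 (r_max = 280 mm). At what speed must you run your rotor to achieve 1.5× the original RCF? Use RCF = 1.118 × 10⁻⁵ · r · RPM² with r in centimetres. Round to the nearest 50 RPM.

Original rotor: r = 197 mm = 19.7 cm
RCF = 1.118 × 10⁻⁵ × r × N²
RCF_original = 1.118 × 10⁻⁵ × 19.7 × (26900)² = 1.118 × 10⁻⁵ × 19.7 × 723,610,000 ≈ 159,372.2 × g
Target RCF = 1.5 × 159,372.2 ≈ 239,058.3 × g
Your rotor: r = 280 mm = 28.0 cm
239,058.3 = 1.118 × 10⁻⁵ × 28 × N²
N² = 239,058.3 / (31.304 × 10⁻⁵) = 763,666,944
N ≈ √763,666,944 ≈ 27,634.5

≈ 27650 RPM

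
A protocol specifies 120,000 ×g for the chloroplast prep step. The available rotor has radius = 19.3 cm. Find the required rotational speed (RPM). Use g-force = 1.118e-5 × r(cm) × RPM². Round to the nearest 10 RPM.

RCF = 1.118 × 10⁻⁵ × r × N²
120,000 = 1.118 × 10⁻⁵ × 19.3 × N²
N² = 120,000 / (21.5774 × 10⁻⁵) = 556,137,440
N ≈ √556,137,440 ≈ 23,582.6

N ≈ 23580 RPM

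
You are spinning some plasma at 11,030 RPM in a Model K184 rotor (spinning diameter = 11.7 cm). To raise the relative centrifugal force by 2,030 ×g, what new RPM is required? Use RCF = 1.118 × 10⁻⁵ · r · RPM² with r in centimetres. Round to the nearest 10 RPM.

r = 11.7 / 2 = 5.85 cm
Current RCF = 1.118 × 10⁻⁵ × 5.85 × (11030)² = 1.118 × 10⁻⁵ × 5.85 × 121,660,900 ≈ 7,957 × g
Target RCF = 7,957 + 2,030 = 9,987 × g
N² = 9,987 / (6.5403 × 10⁻⁵) = 152,699,417
N ≈ √152,699,417 ≈ 12,357.2

≈ 12360 RPM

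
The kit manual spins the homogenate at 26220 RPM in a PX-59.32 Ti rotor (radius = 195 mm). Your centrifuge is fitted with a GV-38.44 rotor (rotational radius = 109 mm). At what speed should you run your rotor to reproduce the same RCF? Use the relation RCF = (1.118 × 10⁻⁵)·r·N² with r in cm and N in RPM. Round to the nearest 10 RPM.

≈ 35070 RPM

Original rotor: r = 195 mm = 19.5 cm
RCF = 1.118 × 10⁻⁵ × r × N²
RCF_original = 1.118 × 10⁻⁵ × 19.5 × (26220)² = 1.118 × 10⁻⁵ × 19.5 × 687,488,400 ≈ 149,879.3 × g
Your rotor: r = 109 mm = 10.9 cm
149,879.3 = 1.118 × 10⁻⁵ × 10.9 × N²
N² = 149,879.3 / (12.1862 × 10⁻⁵) = 1,229,910,062
N ≈ √1,229,910,062 ≈ 35,070.1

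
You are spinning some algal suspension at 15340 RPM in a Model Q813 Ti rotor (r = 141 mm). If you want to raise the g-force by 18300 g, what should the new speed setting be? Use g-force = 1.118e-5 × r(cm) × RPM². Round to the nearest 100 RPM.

r = 141 mm = 14.1 cm
Current RCF = 1.118 × 10⁻⁵ × 14.1 × (15340)² = 1.118 × 10⁻⁵ × 14.1 × 235,315,600 ≈ 37,094.7 × g
Target RCF = 37,094.7 + 18,300 = 55,394.7 × g
N² = 55,394.7 / (15.7638 × 10⁻⁵) = 351,404,484
N ≈ √351,404,484 ≈ 18,745.8

N₂ ≈ 18700 RPM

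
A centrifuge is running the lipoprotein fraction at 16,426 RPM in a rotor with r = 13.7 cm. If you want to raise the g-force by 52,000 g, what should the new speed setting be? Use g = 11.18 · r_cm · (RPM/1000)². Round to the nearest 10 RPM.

24680 RPM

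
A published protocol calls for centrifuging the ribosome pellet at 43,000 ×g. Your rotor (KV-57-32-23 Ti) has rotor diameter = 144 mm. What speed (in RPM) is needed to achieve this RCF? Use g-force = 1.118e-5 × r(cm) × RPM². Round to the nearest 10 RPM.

r = 144 mm / 2 = 72 mm = 7.2 cm
43,000 = 1.118 × 10⁻⁵ × 7.2 × N²
N² = 43,000 / (8.0496 × 10⁻⁵) = 534,188,034
N ≈ √534,188,034 ≈ 23,112.5

23110 RPM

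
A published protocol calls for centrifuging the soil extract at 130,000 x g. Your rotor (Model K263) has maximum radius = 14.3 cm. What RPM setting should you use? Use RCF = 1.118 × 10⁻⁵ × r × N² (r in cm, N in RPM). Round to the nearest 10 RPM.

N ≈ 28520 RPM

130,000 = 1.118 × 10⁻⁵ × 14.3 × N²
N² = 130,000 / (15.9874 × 10⁻⁵) = 813,140,348
N ≈ √813,140,348 ≈ 28,515.6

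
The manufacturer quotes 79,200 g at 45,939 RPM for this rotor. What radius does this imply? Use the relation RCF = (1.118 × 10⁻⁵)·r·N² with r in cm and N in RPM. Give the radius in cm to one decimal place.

r ≈ 3.4 cm

RCF = 1.118 × 10⁻⁵ × r × N²
79200 = 1.118 × 10⁻⁵ × r × (45939)²
r = 79200 / (1.118 × 10⁻⁵ × 2,110,391,721) = 79200 / 23594.18 ≈ 3.357 cm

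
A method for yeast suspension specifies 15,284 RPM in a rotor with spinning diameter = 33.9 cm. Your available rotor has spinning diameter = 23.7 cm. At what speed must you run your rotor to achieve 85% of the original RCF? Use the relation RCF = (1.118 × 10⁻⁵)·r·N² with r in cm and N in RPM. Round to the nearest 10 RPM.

Original rotor: r = 33.9 / 2 = 16.95 cm
RCF_original = 1.118 × 10⁻⁵ × 16.95 × (15284)² = 1.118 × 10⁻⁵ × 16.95 × 233,600,656 ≈ 44,267.6 × g
Target RCF = 0.85 × 44,267.6 ≈ 37,627.5 × g
Your rotor: r = 23.7 / 2 = 11.85 cm
37,627.5 = 1.118 × 10⁻⁵ × 11.85 × N²
N² = 37,627.5 / (13.2483 × 10⁻⁵) = 284,017,572
N ≈ √284,017,572 ≈ 16,852.8

≈ 16850 RPM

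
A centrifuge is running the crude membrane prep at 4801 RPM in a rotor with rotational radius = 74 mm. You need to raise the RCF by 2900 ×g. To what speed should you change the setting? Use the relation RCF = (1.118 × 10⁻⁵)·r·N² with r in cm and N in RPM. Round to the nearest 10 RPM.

r = 74 mm = 7.4 cm
Current RCF = 1.118 × 10⁻⁵ × 7.4 × (4801)² = 1.118 × 10⁻⁵ × 7.4 × 23,049,601 ≈ 1,906.9 × g
Target RCF = 1,906.9 + 2,900 = 4,806.9 × g
N² = 4,806.9 / (8.2732 × 10⁻⁵) = 58,102,064
N ≈ √58,102,064 ≈ 7,622.5

N₂ ≈ 7620 RPM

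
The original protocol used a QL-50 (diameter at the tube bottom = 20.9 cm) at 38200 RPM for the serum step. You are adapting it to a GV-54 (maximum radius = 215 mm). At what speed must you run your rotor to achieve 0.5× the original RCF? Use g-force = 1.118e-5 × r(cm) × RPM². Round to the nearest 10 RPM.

≈ 18830 RPM

Original rotor: r = 20.9 / 2 = 10.45 cm
RCF_original = 1.118 × 10⁻⁵ × 10.45 × (38200)² = 1.118 × 10⁻⁵ × 10.45 × 1,459,240,000 ≈ 170,484.5 × g
Target RCF = 0.5 × 170,484.5 ≈ 85,242.2 × g
Your rotor: r = 215 mm = 21.5 cm
85,242.2 = 1.118 × 10⁻⁵ × 21.5 × N²
N² = 85,242.2 / (24.037 × 10⁻⁵) = 354,629,113
N ≈ √354,629,113 ≈ 18,831.6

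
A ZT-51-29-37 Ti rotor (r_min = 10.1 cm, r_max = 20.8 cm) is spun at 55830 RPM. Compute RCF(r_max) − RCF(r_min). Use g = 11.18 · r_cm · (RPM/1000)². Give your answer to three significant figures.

373000 × g

RCF_max = 11.18 × 20.8 × (55.83)² = 11.18 × 20.8 × 3,116.9889 ≈ 724,837.1 × g
RCF_min = 11.18 × 10.1 × (55.83)² = 11.18 × 10.1 × 3,116.9889 ≈ 351,964.2 × g
ΔRCF = 724,837.1 − 351,964.2 = 372,872.9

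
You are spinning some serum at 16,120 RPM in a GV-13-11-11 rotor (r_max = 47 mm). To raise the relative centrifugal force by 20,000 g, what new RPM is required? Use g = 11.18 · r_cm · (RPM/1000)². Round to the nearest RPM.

25308 RPM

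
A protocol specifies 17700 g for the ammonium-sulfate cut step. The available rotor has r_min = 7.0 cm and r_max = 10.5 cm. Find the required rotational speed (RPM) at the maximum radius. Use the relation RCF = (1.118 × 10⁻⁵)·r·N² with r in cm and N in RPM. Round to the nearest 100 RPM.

≈ 12300 RPM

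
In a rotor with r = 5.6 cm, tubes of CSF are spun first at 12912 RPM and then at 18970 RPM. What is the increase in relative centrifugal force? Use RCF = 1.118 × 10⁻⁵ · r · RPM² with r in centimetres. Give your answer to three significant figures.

≈ 12100 × g

RCF₁ = 1.118 × 10⁻⁵ × 5.6 × (12912)² = 1.118 × 10⁻⁵ × 5.6 × 166,719,744 ≈ 10,438 × g
RCF₂ = 1.118 × 10⁻⁵ × 5.6 × (18970)² = 1.118 × 10⁻⁵ × 5.6 × 359,860,900 ≈ 22,530.2 × g
Increase = 22,530.2 − 10,438 = 12,092.2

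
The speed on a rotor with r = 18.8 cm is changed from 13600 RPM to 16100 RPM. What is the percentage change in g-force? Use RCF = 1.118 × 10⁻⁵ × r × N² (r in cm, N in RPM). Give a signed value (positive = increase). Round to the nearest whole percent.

RCF ∝ N², so the ratio is (16100/13600)² = (1.183824)² = 1.4014.
Change = 1.4014 − 1 = +0.4014 → +40.1%.

+40%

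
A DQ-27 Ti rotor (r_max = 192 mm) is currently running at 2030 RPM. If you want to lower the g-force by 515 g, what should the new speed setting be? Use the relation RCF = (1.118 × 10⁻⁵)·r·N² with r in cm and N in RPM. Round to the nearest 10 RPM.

1310 RPM

r = 192 mm = 19.2 cm
Current RCF = 1.118 × 10⁻⁵ × 19.2 × (2030)² = 1.118 × 10⁻⁵ × 19.2 × 4,120,900 ≈ 884.6 × g
Target RCF = 884.6 − 515 = 369.6 × g
N² = 369.6 / (21.4656 × 10⁻⁵) = 1,721,825
N ≈ √1,721,825 ≈ 1,312.2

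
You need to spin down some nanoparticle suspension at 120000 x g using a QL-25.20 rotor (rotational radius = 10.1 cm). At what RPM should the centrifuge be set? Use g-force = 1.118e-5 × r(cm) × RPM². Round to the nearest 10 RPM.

RCF = 1.118 × 10⁻⁵ × r × N²
120,000 = 1.118 × 10⁻⁵ × 10.1 × N²
N² = 120,000 / (11.2918 × 10⁻⁵) = 1,062,718,079
N ≈ √1,062,718,079 ≈ 32,599.4

N ≈ 32600 RPM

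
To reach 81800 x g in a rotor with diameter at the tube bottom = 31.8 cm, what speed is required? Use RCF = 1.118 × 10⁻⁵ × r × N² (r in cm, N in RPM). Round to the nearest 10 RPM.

r = 31.8 / 2 = 15.9 cm
RCF = 1.118 × 10⁻⁵ × r × N²
81,800 = 1.118 × 10⁻⁵ × 15.9 × N²
N² = 81,800 / (17.7762 × 10⁻⁵) = 460,165,840
N ≈ √460,165,840 ≈ 21,451.5

21450 RPM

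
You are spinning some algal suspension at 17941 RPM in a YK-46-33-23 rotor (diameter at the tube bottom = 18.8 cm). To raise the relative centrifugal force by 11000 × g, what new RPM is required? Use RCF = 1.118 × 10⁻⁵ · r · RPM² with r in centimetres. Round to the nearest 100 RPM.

r = 18.8 / 2 = 9.4 cm
Current RCF = 1.118 × 10⁻⁵ × 9.4 × (17941)² = 1.118 × 10⁻⁵ × 9.4 × 321,879,481 ≈ 33,827 × g
Target RCF = 33,827 + 11,000 = 44,827 × g
N² = 44,827 / (10.5092 × 10⁻⁵) = 426,550,070
N ≈ √426,550,070 ≈ 20,653.1

N₂ ≈ 20700 RPM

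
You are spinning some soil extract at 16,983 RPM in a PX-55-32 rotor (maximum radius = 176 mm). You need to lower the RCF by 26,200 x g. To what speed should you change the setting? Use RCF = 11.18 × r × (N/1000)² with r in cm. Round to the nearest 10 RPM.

12460 RPM

r = 176 mm = 17.6 cm
Current RCF = 11.18 × 17.6 × (16.983)² = 11.18 × 17.6 × 288.422289 ≈ 56,752.3 × g
Target RCF = 56,752.3 − 26,200 = 30,552.3 × g
(N/1000)² = 30,552.3 / 196.768 = 155.2707
N = 1000 × √155.2707 ≈ 12,460.8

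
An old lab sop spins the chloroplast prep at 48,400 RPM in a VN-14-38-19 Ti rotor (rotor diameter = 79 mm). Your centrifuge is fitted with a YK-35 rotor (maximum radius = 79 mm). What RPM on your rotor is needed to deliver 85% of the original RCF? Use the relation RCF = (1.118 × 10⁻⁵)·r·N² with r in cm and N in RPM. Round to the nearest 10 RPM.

31550 RPM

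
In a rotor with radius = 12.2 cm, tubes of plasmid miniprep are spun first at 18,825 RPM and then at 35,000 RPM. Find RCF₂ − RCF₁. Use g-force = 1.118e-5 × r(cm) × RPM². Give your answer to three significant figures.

RCF₁ = 1.118 × 10⁻⁵ × 12.2 × (18825)² = 1.118 × 10⁻⁵ × 12.2 × 354,380,625 ≈ 48,336.1 × g
RCF₂ = 1.118 × 10⁻⁵ × 12.2 × (35000)² = 1.118 × 10⁻⁵ × 12.2 × 1,225,000,000 ≈ 167,085.1 × g
Increase = 167,085.1 − 48,336.1 = 118,749

≈ 119000 × g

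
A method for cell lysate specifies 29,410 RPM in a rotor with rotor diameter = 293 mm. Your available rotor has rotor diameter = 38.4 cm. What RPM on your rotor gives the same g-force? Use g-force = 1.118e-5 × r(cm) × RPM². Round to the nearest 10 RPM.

≈ 25690 RPM

Original rotor: r = 293 mm / 2 = 146.5 mm = 14.65 cm
RCF = 1.118 × 10⁻⁵ × r × N²
RCF_original = 1.118 × 10⁻⁵ × 14.65 × (29410)² = 1.118 × 10⁻⁵ × 14.65 × 864,948,100 ≈ 141,667.3 × g
Your rotor: r = 38.4 / 2 = 19.2 cm
141,667.3 = 1.118 × 10⁻⁵ × 19.2 × N²
N² = 141,667.3 / (21.4656 × 10⁻⁵) = 659,973,632
N ≈ √659,973,632 ≈ 25,690.0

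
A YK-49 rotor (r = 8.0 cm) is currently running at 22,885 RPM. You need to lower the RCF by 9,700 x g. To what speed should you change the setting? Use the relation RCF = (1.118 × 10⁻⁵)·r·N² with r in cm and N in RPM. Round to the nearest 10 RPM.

Current RCF = 1.118 × 10⁻⁵ × 8 × (22885)² = 1.118 × 10⁻⁵ × 8 × 523,723,225 ≈ 46,841.8 × g
Target RCF = 46,841.8 − 9,700 = 37,141.8 × g
N² = 37,141.8 / (8.944 × 10⁻⁵) = 415,270,572
N ≈ √415,270,572 ≈ 20,378.2

N₂ ≈ 20380 RPM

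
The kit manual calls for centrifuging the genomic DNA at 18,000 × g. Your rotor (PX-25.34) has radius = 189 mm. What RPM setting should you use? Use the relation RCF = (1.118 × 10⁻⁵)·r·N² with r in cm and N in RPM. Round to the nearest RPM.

9230 RPM

r = 189 mm = 18.9 cm
18,000 = 1.118 × 10⁻⁵ × 18.9 × N²
N² = 18,000 / (21.1302 × 10⁻⁵) = 85,186,132
N ≈ √85,186,132 ≈ 9,229.6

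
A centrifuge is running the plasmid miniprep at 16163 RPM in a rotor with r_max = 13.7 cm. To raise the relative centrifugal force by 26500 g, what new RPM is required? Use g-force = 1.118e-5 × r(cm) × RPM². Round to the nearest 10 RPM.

≈ 20840 RPM

Current RCF = 1.118 × 10⁻⁵ × 13.7 × (16163)² = 1.118 × 10⁻⁵ × 13.7 × 261,242,569 ≈ 40,013.5 × g
Target RCF = 40,013.5 + 26,500 = 66,513.5 × g
N² = 66,513.5 / (15.3166 × 10⁻⁵) = 434,257,603
N ≈ √434,257,603 ≈ 20,838.8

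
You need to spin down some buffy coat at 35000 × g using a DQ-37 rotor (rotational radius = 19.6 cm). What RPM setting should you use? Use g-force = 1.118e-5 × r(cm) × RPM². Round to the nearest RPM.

≈ 12638 RPM

35,000 = 1.118 × 10⁻⁵ × 19.6 × N²
N² = 35,000 / (21.9128 × 10⁻⁵) = 159,723,997
N ≈ √159,723,997 ≈ 12,638.2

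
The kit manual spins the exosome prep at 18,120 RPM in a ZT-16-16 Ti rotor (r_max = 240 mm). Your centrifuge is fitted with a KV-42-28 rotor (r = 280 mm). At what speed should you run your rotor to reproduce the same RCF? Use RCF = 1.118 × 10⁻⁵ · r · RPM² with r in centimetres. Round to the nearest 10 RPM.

≈ 16780 RPM

Original rotor: r = 240 mm = 24.0 cm
RCF_original = 1.118 × 10⁻⁵ × 24 × (18120)² = 1.118 × 10⁻⁵ × 24 × 328,334,400 ≈ 88,098.7 × g
Your rotor: r = 280 mm = 28.0 cm
88,098.7 = 1.118 × 10⁻⁵ × 28 × N²
N² = 88,098.7 / (31.304 × 10⁻⁵) = 281,429,530
N ≈ √281,429,530 ≈ 16,775.9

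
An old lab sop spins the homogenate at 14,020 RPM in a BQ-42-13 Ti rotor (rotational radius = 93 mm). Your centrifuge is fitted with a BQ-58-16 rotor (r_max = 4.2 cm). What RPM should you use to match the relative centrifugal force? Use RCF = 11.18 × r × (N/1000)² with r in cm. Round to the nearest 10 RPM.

Original rotor: r = 93 mm = 9.3 cm
RCF_original = 11.18 × 9.3 × (14.02)² = 11.18 × 9.3 × 196.5604 ≈ 20,437.2 × g
20,437.2 = 11.18 × 4.2 × (N/1000)²
(N/1000)² = 20,437.2 / 46.956 = 435.2415
N = 1000 × √435.2415 ≈ 20,862.4

≈ 20860 RPM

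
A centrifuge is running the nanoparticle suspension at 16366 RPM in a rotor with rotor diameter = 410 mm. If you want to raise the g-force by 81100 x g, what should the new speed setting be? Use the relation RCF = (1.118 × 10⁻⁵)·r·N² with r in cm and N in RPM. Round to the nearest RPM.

r = 410 mm / 2 = 205 mm = 20.5 cm
Current RCF = 1.118 × 10⁻⁵ × 20.5 × (16366)² = 1.118 × 10⁻⁵ × 20.5 × 267,845,956 ≈ 61,387.6 × g
Target RCF = 61,387.6 + 81,100 = 142,487.6 × g
N² = 142,487.6 / (22.919 × 10⁻⁵) = 621,700,772
N ≈ √621,700,772 ≈ 24,933.9

N₂ ≈ 24934 RPM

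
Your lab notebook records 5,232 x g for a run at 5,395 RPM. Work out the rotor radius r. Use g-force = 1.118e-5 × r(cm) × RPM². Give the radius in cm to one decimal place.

r ≈ 16.1 cm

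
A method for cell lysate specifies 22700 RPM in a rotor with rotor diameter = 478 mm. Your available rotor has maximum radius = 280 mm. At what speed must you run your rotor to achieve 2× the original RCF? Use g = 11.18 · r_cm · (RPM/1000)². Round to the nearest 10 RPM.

29660 RPM

Original rotor: r = 478 mm / 2 = 239 mm = 23.9 cm
RCF_original = 11.18 × 23.9 × (22.7)² = 11.18 × 23.9 × 515.29 ≈ 137,686.5 × g
Target RCF = 2 × 137,686.5 ≈ 275,373 × g
Your rotor: r = 280 mm = 28.0 cm
275,373 = 11.18 × 28 × (N/1000)²
(N/1000)² = 275,373 / 313.04 = 879.6735
N = 1000 × √879.6735 ≈ 29,659.3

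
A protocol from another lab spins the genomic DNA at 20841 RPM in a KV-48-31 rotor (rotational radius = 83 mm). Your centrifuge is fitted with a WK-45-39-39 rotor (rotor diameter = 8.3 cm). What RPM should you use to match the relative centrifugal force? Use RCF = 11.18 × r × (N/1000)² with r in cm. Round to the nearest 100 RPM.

29500 RPM

Original rotor: r = 83 mm = 8.3 cm
RCF = 11.18 × r × (N/1000)²
RCF_original = 11.18 × 8.3 × (20.841)² = 11.18 × 8.3 × 434.347281 ≈ 40,304.8 × g
Your rotor: r = 8.3 / 2 = 4.15 cm
40,304.8 = 11.18 × 4.15 × (N/1000)²
(N/1000)² = 40,304.8 / 46.397 = 868.6941
N = 1000 × √868.6941 ≈ 29,473.6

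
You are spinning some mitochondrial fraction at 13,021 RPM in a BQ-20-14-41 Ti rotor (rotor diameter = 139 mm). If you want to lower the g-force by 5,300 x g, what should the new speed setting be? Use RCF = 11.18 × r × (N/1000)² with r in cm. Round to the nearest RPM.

r = 139 mm / 2 = 69.5 mm = 6.95 cm
Current RCF = 11.18 × 6.95 × (13.021)² = 11.18 × 6.95 × 169.546441 ≈ 13,173.9 × g
Target RCF = 13,173.9 − 5,300 = 7,873.9 × g
(N/1000)² = 7,873.9 / 77.701 = 101.3359
N = 1000 × √101.3359 ≈ 10,066.6

N₂ ≈ 10067 RPM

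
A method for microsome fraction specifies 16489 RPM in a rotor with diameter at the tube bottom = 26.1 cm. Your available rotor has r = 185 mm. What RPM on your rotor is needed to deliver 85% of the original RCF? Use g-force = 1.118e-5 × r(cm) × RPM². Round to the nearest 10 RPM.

Original rotor: r = 26.1 / 2 = 13.05 cm
RCF = 1.118 × 10⁻⁵ × r × N²
RCF_original = 1.118 × 10⁻⁵ × 13.05 × (16489)² = 1.118 × 10⁻⁵ × 13.05 × 271,887,121 ≈ 39,668.1 × g
Target RCF = 0.85 × 39,668.1 ≈ 33,717.9 × g
Your rotor: r = 185 mm = 18.5 cm
33,717.9 = 1.118 × 10⁻⁵ × 18.5 × N²
N² = 33,717.9 / (20.683 × 10⁻⁵) = 163,022,289
N ≈ √163,022,289 ≈ 12,768.0

12770 RPM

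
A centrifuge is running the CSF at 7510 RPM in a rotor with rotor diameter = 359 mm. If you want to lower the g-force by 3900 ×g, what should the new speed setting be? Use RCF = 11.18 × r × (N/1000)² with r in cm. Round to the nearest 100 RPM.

N₂ ≈ 6100 RPM

r = 359 mm / 2 = 179.5 mm = 17.95 cm
Current RCF = 11.18 × 17.95 × (7.51)² = 11.18 × 17.95 × 56.4001 ≈ 11,318.4 × g
Target RCF = 11,318.4 − 3,900 = 7,418.4 × g
(N/1000)² = 7,418.4 / 200.681 = 36.96613
N = 1000 × √36.96613 ≈ 6,080.0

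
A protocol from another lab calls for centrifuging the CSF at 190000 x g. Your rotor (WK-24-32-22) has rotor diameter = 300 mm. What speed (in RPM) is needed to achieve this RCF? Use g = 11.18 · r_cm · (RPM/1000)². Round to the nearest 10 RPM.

r = 300 mm / 2 = 150 mm = 15 cm
190,000 = 11.18 × 15 × (N/1000)²
(N/1000)² = 190,000 / 167.7 = 1132.976
N = 1000 × √1132.976 ≈ 33,659.7

N ≈ 33660 RPM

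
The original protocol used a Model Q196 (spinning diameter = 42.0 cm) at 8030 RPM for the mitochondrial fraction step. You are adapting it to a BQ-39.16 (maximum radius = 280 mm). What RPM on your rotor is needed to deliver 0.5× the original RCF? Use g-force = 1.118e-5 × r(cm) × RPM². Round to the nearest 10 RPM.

≈ 4920 RPM

Original rotor: r = 42.0 / 2 = 21 cm
RCF = 1.118 × 10⁻⁵ × r × N²
RCF_original = 1.118 × 10⁻⁵ × 21 × (8030)² = 1.118 × 10⁻⁵ × 21 × 64,480,900 ≈ 15,138.8 × g
Target RCF = 0.5 × 15,138.8 ≈ 7,569.4 × g
Your rotor: r = 280 mm = 28.0 cm
7,569.4 = 1.118 × 10⁻⁵ × 28 × N²
N² = 7,569.4 / (31.304 × 10⁻⁵) = 24,180,296
N ≈ √24,180,296 ≈ 4,917.3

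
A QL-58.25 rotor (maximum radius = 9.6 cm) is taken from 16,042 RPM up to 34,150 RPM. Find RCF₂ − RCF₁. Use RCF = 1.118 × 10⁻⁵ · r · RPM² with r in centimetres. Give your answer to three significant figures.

RCF₁ = 1.118 × 10⁻⁵ × 9.6 × (16042)² = 1.118 × 10⁻⁵ × 9.6 × 257,345,764 ≈ 27,620.4 × g
RCF₂ = 1.118 × 10⁻⁵ × 9.6 × (34150)² = 1.118 × 10⁻⁵ × 9.6 × 1,166,222,500 ≈ 125,168.3 × g
Increase = 125,168.3 − 27,620.4 = 97,547.9

97500 g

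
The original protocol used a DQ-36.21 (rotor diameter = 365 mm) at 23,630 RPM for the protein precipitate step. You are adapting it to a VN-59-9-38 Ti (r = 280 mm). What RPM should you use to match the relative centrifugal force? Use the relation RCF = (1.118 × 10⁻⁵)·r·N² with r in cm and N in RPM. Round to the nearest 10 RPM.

Original rotor: r = 365 mm / 2 = 182.5 mm = 18.25 cm
RCF = 1.118 × 10⁻⁵ × r × N²
RCF_original = 1.118 × 10⁻⁵ × 18.25 × (23630)² = 1.118 × 10⁻⁵ × 18.25 × 558,376,900 ≈ 113,928.4 × g
Your rotor: r = 280 mm = 28.0 cm
113,928.4 = 1.118 × 10⁻⁵ × 28 × N²
N² = 113,928.4 / (31.304 × 10⁻⁵) = 363,941,988
N ≈ √363,941,988 ≈ 19,077.3

19080 RPM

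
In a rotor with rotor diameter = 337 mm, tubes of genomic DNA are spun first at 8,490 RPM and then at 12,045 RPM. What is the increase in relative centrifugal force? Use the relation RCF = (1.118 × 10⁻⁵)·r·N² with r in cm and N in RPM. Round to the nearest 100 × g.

≈ 13800 x g

r = 337 mm / 2 = 168.5 mm = 16.85 cm
RCF₁ = 1.118 × 10⁻⁵ × 16.85 × (8490)² = 1.118 × 10⁻⁵ × 16.85 × 72,080,100 ≈ 13,578.7 × g
RCF₂ = 1.118 × 10⁻⁵ × 16.85 × (12045)² = 1.118 × 10⁻⁵ × 16.85 × 145,082,025 ≈ 27,331 × g
Increase = 27,331 − 13,578.7 = 13,752.3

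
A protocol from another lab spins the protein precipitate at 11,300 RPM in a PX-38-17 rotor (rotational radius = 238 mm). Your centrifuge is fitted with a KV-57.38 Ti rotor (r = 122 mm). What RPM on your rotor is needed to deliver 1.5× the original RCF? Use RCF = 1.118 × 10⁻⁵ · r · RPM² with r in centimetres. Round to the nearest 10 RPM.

19330 RPM

Original rotor: r = 238 mm = 23.8 cm
RCF_original = 1.118 × 10⁻⁵ × 23.8 × (11300)² = 1.118 × 10⁻⁵ × 23.8 × 127,690,000 ≈ 33,976.3 × g
Target RCF = 1.5 × 33,976.3 ≈ 50,964.5 × g
Your rotor: r = 122 mm = 12.2 cm
50,964.5 = 1.118 × 10⁻⁵ × 12.2 × N²
N² = 50,964.5 / (13.6396 × 10⁻⁵) = 373,650,987
N ≈ √373,650,987 ≈ 19,330.1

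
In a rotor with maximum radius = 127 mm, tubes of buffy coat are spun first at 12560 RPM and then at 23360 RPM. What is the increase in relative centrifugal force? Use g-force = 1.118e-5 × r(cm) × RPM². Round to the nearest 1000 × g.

≈ 55000 ×g

r = 127 mm = 12.7 cm
RCF₁ = 1.118 × 10⁻⁵ × 12.7 × (12560)² = 1.118 × 10⁻⁵ × 12.7 × 157,753,600 ≈ 22,398.8 × g
RCF₂ = 1.118 × 10⁻⁵ × 12.7 × (23360)² = 1.118 × 10⁻⁵ × 12.7 × 545,689,600 ≈ 77,480.3 × g
Increase = 77,480.3 − 22,398.8 = 55,081.5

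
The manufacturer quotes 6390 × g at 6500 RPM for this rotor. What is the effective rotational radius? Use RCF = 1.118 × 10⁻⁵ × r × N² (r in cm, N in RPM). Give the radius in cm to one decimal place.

6390 = 1.118 × 10⁻⁵ × r × (6500)²
r = 6390 / (1.118 × 10⁻⁵ × 42,250,000) = 6390 / 472.355 ≈ 13.528 cm

r ≈ 13.5 cm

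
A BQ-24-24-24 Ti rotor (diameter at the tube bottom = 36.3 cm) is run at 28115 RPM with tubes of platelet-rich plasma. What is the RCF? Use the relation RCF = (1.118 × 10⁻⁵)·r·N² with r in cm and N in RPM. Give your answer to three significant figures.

r = 36.3 / 2 = 18.15 cm
RCF = 1.118 × 10⁻⁵ × 18.15 × (28115)² = 1.118 × 10⁻⁵ × 18.15 × 790,453,225 ≈ 160,396.4 × g

160000 x g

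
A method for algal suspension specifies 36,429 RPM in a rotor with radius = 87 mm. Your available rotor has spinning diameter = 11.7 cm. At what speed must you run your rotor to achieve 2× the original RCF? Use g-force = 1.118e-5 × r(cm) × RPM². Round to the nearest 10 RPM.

Original rotor: r = 87 mm = 8.7 cm
RCF = 1.118 × 10⁻⁵ × r × N²
RCF_original = 1.118 × 10⁻⁵ × 8.7 × (36429)² = 1.118 × 10⁻⁵ × 8.7 × 1,327,072,041 ≈ 129,079 × g
Target RCF = 2 × 129,079 ≈ 258,158 × g
Your rotor: r = 11.7 / 2 = 5.85 cm
258,158 = 1.118 × 10⁻⁵ × 5.85 × N²
N² = 258,158 / (6.5403 × 10⁻⁵) = 3,947,188,967
N ≈ √3,947,188,967 ≈ 62,826.7

62830 RPM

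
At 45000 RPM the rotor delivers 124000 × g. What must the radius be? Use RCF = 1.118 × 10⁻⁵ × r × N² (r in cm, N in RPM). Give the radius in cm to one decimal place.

≈ 5.5 cm

124000 = 1.118 × 10⁻⁵ × r × (45000)²
r = 124000 / (1.118 × 10⁻⁵ × 2,025,000,000) = 124000 / 22639.5 ≈ 5.477 cm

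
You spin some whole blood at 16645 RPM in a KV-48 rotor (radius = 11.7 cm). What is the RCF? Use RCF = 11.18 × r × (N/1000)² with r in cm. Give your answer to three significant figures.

RCF = 11.18 × 11.7 × (16.645)² = 11.18 × 11.7 × 277.056025 ≈ 36,240.6 × g

36200 g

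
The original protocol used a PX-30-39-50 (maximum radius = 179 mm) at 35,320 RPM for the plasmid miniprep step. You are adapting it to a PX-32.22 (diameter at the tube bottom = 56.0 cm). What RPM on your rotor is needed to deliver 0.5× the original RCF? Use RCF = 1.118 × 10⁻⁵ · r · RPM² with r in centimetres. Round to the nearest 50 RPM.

Original rotor: r = 179 mm = 17.9 cm
RCF_original = 1.118 × 10⁻⁵ × 17.9 × (35320)² = 1.118 × 10⁻⁵ × 17.9 × 1,247,502,400 ≈ 249,652.7 × g
Target RCF = 0.5 × 249,652.7 ≈ 124,826.4 × g
Your rotor: r = 56.0 / 2 = 28 cm
124,826.4 = 1.118 × 10⁻⁵ × 28 × N²
N² = 124,826.4 / (31.304 × 10⁻⁵) = 398,755,431
N ≈ √398,755,431 ≈ 19,968.9

19950 RPM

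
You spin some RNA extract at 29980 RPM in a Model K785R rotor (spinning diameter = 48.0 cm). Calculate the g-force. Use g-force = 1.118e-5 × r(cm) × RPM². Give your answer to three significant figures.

241000 × g

r = 48.0 / 2 = 24 cm
RCF = 1.118 × 10⁻⁵ × r × N²
RCF = 1.118 × 10⁻⁵ × 24 × (29980)² = 1.118 × 10⁻⁵ × 24 × 898,800,400 ≈ 241,166.1 × g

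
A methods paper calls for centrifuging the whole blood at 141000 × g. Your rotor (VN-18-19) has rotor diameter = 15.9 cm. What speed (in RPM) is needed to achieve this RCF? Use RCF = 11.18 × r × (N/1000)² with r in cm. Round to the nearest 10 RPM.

N ≈ 39830 RPM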